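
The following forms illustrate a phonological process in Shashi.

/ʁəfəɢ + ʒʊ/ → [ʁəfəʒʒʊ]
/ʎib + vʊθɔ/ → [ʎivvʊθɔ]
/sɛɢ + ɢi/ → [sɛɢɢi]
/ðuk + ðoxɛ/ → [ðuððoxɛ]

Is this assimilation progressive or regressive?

regressive

Comparing underlying and surface forms, /ɢ/ → [ʒ] is the alternation; the neighbouring /ʒ/ is constant.
The output [ʒ] is identical to the trigger /ʒ/ — every feature (place, manner, voicing) has been copied — so this is total assimilation.
The remaining alternations confirm this: /b/ → [v] before /v/; /k/ → [ð] before /ð/ — in each case the output is a copy of the following consonant.
In [sɛɢɢi] the two consonants at the boundary are already identical (/ɢ/ + /ɢ/), so the rule applies vacuously and nothing changes.
Since the segment that changes precedes the conditioning segment, the assimilation is regressive.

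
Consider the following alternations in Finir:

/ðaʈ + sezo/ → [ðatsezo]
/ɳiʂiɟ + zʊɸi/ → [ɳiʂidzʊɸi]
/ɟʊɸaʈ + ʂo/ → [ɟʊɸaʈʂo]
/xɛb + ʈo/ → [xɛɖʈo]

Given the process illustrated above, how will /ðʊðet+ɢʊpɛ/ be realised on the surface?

[ðʊðeqɢʊpɛ]

The data show regressive place assimilation: /ʈ/ → [t] before /s/; /ɟ/ → [d] before /z/; /b/ → [ɖ] before /ʈ/. In each pair only place changes, matching the following consonant, while manner and voice stay constant.
Nothing changes in [ɟʊɸaʈʂo]: there the adjacent consonants already agree in place (/ʈ/ and /ʂ/ are both retroflex), so this form is consistent with the same rule.
/t/ is a voiceless alveolar stop. The following trigger /ɢ/ is uvular, so /t/ must become uvular as well.
Changing only its place to uvular gives [q] — the voiceless uvular stop.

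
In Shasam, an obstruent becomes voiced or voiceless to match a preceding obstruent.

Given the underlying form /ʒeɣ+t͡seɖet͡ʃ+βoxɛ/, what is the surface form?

/t͡s/ is a voiceless alveolar affricate. The preceding trigger /ɣ/ is voiced, so /t͡s/ must become voiced as well.
The voiced alveolar affricate is [d͡z], so /t͡s/ → [d͡z].
At the second juncture, /β/ likewise becomes [ɸ] adjacent to /t͡ʃ/.

[ʒeɣd͡zeɖet͡ʃɸoxɛ]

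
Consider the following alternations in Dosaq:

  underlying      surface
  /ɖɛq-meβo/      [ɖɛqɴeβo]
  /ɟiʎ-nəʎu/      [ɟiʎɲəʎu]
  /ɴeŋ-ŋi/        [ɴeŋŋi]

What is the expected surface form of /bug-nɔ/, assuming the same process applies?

[bugŋɔ]

The data show progressive place assimilation: /m/ → [ɴ] after /q/; /n/ → [ɲ] after /ʎ/. In each pair only place changes, matching the preceding consonant, while manner and voice stay constant.
Nothing changes in [ɴeŋŋi]: there the adjacent consonants already agree in place (/ŋ/ and /ŋ/ are both velar), so this form is consistent with the same rule.
The rule targets /n/ (voiced alveolar nasal), which sits after the trigger /g/ (velar).
A voiced velar nasal is [ŋ], so the surface segment is [ŋ].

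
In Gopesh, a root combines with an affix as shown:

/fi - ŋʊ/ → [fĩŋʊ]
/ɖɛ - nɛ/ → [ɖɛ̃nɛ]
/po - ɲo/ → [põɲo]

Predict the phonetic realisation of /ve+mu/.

The data show regressive nasality assimilation (vowel nasalisation): /i/ → [ĩ] before /ŋ/; /ɛ/ → [ɛ̃] before /n/; /o/ → [õ] before /ɲ/ — a vowel is nasalised by an immediately following nasal consonant.
/e/ sits next to the nasal /m/ and is therefore nasalised to [ẽ].

[vẽmu]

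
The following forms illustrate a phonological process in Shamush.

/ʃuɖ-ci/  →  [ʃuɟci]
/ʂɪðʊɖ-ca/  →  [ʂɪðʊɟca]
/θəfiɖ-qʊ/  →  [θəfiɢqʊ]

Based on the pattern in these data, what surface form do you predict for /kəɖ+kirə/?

The data show regressive place assimilation: /ɖ/ → [ɟ] before /c/; /ɖ/ → [ɢ] before /q/. In each pair only place changes, matching the following consonant, while manner and voice stay constant.
/ɖ/ is a voiced retroflex stop. The following trigger /k/ is velar, so /ɖ/ must become velar as well.
Changing only its place to velar gives [g] — the voiced velar stop.

[kəgkirə]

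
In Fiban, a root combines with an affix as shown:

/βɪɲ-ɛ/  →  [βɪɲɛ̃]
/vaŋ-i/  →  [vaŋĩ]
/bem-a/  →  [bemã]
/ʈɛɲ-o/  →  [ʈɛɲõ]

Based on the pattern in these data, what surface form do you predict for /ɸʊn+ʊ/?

[ɸʊnʊ̃]

The data show progressive nasality assimilation (vowel nasalisation): /ɛ/ → [ɛ̃] after /ɲ/; /i/ → [ĩ] after /ŋ/; /a/ → [ã] after /m/; /o/ → [õ] after /ɲ/ — a vowel is nasalised by an immediately preceding nasal consonant.
/ʊ/ sits next to the nasal /n/ and is therefore nasalised to [ʊ̃].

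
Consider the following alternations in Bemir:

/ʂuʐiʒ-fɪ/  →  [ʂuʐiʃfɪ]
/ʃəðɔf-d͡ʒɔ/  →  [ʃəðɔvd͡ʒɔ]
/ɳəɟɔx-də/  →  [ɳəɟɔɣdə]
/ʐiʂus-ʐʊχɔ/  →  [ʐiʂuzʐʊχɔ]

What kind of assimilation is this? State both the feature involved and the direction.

regressive voicing assimilation

Underlying /ʒ/ is realised as [ʃ] next to /f/; /f/ itself does not change.
/ʒ/ is voiced while /f/ is voiceless; the output [ʃ] is voiceless, matching the trigger — so the feature that spreads is voicing.
Place and manner are unchanged, so the assimilation is partial, not total.
The same holds elsewhere in the data: /f/ → [v] before /d͡ʒ/ (voiceless → voiced, matching voiced); /x/ → [ɣ] before /d/ (voiceless → voiced, matching voiced); /s/ → [z] before /ʐ/ (voiceless → voiced, matching voiced) — only voicing changes, and always toward the following segment.
Since the segment that changes precedes the conditioning segment, the assimilation is regressive.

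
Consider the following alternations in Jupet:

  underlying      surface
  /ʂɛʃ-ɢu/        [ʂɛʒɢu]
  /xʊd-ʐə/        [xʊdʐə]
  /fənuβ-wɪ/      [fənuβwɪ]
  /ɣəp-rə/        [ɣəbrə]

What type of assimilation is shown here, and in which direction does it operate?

The segment that alternates is /ʃ/, which surfaces as [ʒ] when adjacent to /ɢ/.
The change voiceless → voiced matches the voicing of the following /ɢ/, identifying this as voicing assimilation.
Place and manner are unchanged, so the assimilation is partial, not total.
The same holds elsewhere in the data: /p/ → [b] before /r/ (voiceless → voiced, matching voiced) — only voicing changes, and always toward the following segment.
No alternation appears in [xʊdʐə], [fənuβwɪ]: there the adjacent consonants already agree in voicing (/d/ and /ʐ/ are both voiced; /β/ and /w/ are both voiced), so these forms are consistent with the same rule.
Since the segment that changes precedes the conditioning segment, the assimilation is regressive.

regressive voicing assimilation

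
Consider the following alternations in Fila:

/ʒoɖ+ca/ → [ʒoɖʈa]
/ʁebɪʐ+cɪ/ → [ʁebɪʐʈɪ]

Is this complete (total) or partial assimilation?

Comparing underlying and surface forms, /c/ → [ʈ] is the alternation; the neighbouring /ɖ/ is constant.
/c/ is palatal while /ɖ/ is retroflex; the output [ʈ] is retroflex, matching the trigger — so the feature that spreads is place.
Manner and voice are unchanged, so the assimilation is partial, not total.
The same holds elsewhere in the data: /c/ → [ʈ] after /ʐ/ (palatal → retroflex, matching retroflex) — only place changes, and always toward the preceding segment.

partial assimilation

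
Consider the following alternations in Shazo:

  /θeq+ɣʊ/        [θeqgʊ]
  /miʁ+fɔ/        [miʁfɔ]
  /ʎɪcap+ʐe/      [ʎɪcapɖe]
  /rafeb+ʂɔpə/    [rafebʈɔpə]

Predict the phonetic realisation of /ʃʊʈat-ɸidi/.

The data show progressive manner assimilation: /ɣ/ → [g] after /q/; /ʐ/ → [ɖ] after /p/; /ʂ/ → [ʈ] after /b/. In each pair only manner changes, matching the preceding consonant, while place and voice stay constant.
Nothing changes in [miʁfɔ]: there the adjacent consonants already agree in manner (/f/ and /ʁ/ are both fricatives), so this form is consistent with the same rule.
The rule targets /ɸ/ (voiceless bilabial fricative), which sits after the trigger /t/ (stop).
Changing only its manner to stop gives [p] — the voiceless bilabial stop.

[ʃʊʈatpidi]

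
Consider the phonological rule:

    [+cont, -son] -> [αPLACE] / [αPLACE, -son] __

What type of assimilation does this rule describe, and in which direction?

progressive place assimilation

The shared variable α links the value of the place features (abbreviated [PLACE]) on the target to the same value on the neighbouring segment, so place is the feature that assimilates.
Since the environment is written before the underscore, the trigger precedes the target; the direction is progressive.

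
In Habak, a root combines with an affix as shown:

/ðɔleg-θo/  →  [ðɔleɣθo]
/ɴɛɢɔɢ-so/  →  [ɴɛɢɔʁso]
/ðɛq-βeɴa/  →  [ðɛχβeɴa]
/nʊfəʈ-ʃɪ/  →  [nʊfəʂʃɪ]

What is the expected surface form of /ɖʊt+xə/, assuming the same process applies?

[ɖʊsxə]

The data show regressive manner assimilation: /g/ → [ɣ] before /θ/; /ɢ/ → [ʁ] before /s/; /q/ → [χ] before /β/; /ʈ/ → [ʂ] before /ʃ/. In each pair only manner changes, matching the following consonant, while place and voice stay constant.
/t/ is a voiceless alveolar stop. The following trigger /x/ is a fricative, so /t/ must become a fricative as well.
Changing only its manner to fricative gives [s] — the voiceless alveolar fricative.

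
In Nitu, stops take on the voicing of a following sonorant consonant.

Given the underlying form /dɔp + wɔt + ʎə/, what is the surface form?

The rule targets /p/ (voiceless bilabial stop), which sits before the trigger /w/ (voiced).
A voiced bilabial stop is [b], so the surface segment is [b].
At the second juncture, /t/ likewise becomes [d] adjacent to /ʎ/.

[dɔbwɔdʎə]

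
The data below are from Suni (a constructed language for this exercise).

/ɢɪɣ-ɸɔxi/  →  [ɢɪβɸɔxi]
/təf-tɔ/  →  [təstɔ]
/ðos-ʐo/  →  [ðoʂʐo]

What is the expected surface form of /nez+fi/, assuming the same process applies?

The data show regressive place assimilation: /ɣ/ → [β] before /ɸ/; /f/ → [s] before /t/; /s/ → [ʂ] before /ʐ/. In each pair only place changes, matching the following consonant, while manner and voice stay constant.
/z/ is a voiced alveolar fricative. The following trigger /f/ is labiodental, so /z/ must become labiodental as well.
A voiced labiodental fricative is [v], so the surface segment is [v].

[nevfi]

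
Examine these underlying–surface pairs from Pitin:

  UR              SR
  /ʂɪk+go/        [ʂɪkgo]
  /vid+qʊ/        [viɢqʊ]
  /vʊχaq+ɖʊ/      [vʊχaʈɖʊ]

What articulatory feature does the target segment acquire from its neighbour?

place

The segment that alternates is /d/, which surfaces as [ɢ] when adjacent to /q/.
The change alveolar → uvular matches the place of the following /q/, identifying this as place assimilation.
The other alternating form patterns the same way: /q/ → [ʈ] before /ɖ/ (uvular → retroflex, matching retroflex) — only place changes, and always toward the following segment.
No alternation appears in [ʂɪkgo]: there the adjacent consonants already agree in place (/k/ and /g/ are both velar), so this form is consistent with the same rule.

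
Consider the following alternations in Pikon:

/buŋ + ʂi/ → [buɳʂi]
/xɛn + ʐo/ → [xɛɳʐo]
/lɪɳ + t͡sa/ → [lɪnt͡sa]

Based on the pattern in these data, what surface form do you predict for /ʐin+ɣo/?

[ʐiŋɣo]

The data show regressive place assimilation: /ŋ/ → [ɳ] before /ʂ/; /n/ → [ɳ] before /ʐ/; /ɳ/ → [n] before /t͡s/. In each pair only place changes, matching the following consonant, while manner and voice stay constant.
/n/ is a voiced alveolar nasal. The following trigger /ɣ/ is velar, so /n/ must become velar as well.
Changing only its place to velar gives [ŋ] — the voiced velar nasal.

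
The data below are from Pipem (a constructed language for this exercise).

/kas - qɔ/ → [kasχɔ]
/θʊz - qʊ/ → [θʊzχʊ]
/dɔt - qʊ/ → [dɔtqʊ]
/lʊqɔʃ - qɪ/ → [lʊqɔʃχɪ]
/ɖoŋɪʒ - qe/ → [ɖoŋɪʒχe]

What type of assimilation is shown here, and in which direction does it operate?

Comparing underlying and surface forms, /q/ → [χ] is the alternation; the neighbouring /s/ is constant.
/q/ is a stop while /s/ is a fricative; the output [χ] is a fricative, matching the trigger — so the feature that spreads is manner.
Place and voice are unchanged, so the assimilation is partial, not total.
The same holds elsewhere in the data: /q/ → [χ] after /z/ (stop → fricative, matching a fricative); /q/ → [χ] after /ʃ/ (stop → fricative, matching a fricative); /q/ → [χ] after /ʒ/ (stop → fricative, matching a fricative) — only manner changes, and always toward the preceding segment.
No alternation appears in [dɔtqʊ]: there the adjacent consonants already agree in manner (/q/ and /t/ are both stops), so this form is consistent with the same rule.
Since the segment that changes follows the conditioning segment, the assimilation is progressive.

progressive manner assimilation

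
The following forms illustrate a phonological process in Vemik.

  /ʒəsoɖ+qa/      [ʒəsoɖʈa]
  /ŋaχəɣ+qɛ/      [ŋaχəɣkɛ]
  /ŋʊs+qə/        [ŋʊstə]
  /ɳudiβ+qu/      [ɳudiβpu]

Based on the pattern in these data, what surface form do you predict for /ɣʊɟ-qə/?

[ɣʊɟcə]

The data show progressive place assimilation: /q/ → [ʈ] after /ɖ/; /q/ → [k] after /ɣ/; /q/ → [t] after /s/; /q/ → [p] after /β/. In each pair only place changes, matching the preceding consonant, while manner and voice stay constant.
The rule targets /q/ (voiceless uvular stop), which sits after the trigger /ɟ/ (palatal).
A voiceless palatal stop is [c], so the surface segment is [c].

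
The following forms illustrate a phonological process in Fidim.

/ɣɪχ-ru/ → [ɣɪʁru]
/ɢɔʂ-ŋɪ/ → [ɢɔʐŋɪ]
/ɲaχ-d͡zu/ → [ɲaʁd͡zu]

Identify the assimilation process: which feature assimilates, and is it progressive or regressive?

regressive voicing assimilation

The segment that alternates is /χ/, which surfaces as [ʁ] when adjacent to /r/.
The change voiceless → voiced matches the voicing of the following /r/, identifying this as voicing assimilation.
Place and manner are unchanged, so the assimilation is partial, not total.
Checking the remaining alternations: /ʂ/ → [ʐ] before /ŋ/ (voiceless → voiced, matching voiced); /χ/ → [ʁ] before /d͡z/ (voiceless → voiced, matching voiced) — only voicing changes, and always toward the following segment.
The trigger is the following segment, so the direction is regressive (anticipatory).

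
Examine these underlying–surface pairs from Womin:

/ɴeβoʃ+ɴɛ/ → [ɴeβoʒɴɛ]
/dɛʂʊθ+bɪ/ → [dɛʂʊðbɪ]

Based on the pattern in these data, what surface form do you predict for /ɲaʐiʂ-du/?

The data show regressive voicing assimilation: /ʃ/ → [ʒ] before /ɴ/; /θ/ → [ð] before /b/. In each pair only voicing changes, matching the following consonant, while place and manner stay constant.
/ʂ/ is a voiceless retroflex fricative. The following trigger /d/ is voiced, so /ʂ/ must become voiced as well.
A voiced retroflex fricative is [ʐ], so the surface segment is [ʐ].

[ɲaʐiʐdu]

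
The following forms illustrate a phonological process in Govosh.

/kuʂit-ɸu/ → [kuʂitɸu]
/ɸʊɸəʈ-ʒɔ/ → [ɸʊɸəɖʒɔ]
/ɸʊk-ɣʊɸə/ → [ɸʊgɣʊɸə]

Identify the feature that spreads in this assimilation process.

The segment that alternates is /ʈ/, which surfaces as [ɖ] when adjacent to /ʒ/.
/ʈ/ is voiceless while /ʒ/ is voiced; the output [ɖ] is voiced, matching the trigger — so the feature that spreads is voicing.
The same holds elsewhere in the data: /k/ → [g] before /ɣ/ (voiceless → voiced, matching voiced) — only voicing changes, and always toward the following segment.
No alternation appears in [kuʂitɸu]: there the adjacent consonants already agree in voicing (/t/ and /ɸ/ are both voiceless), so this form is consistent with the same rule.

voicing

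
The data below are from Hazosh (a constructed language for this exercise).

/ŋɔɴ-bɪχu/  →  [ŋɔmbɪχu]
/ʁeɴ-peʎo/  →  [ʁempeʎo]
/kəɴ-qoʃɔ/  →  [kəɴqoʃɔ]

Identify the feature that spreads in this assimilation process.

Underlying /ɴ/ is realised as [m] next to /b/; /b/ itself does not change.
The change uvular → bilabial matches the place of the following /b/, identifying this as place assimilation.
Checking the remaining alternation: /ɴ/ → [m] before /p/ (uvular → bilabial, matching bilabial) — only place changes, and always toward the following segment.
No alternation appears in [kəɴqoʃɔ]: there the adjacent consonants already agree in place (/ɴ/ and /q/ are both uvular), so this form is consistent with the same rule.

place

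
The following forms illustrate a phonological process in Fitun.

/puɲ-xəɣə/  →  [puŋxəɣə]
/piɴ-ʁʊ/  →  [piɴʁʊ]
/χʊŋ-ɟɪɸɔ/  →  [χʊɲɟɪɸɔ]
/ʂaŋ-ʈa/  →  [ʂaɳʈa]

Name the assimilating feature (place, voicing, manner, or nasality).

place

Comparing underlying and surface forms, /ɲ/ → [ŋ] is the alternation; the neighbouring /x/ is constant.
/ɲ/ is palatal while /x/ is velar; the output [ŋ] is velar, matching the trigger — so the feature that spreads is place.
The other alternating forms pattern the same way: /ŋ/ → [ɲ] before /ɟ/ (velar → palatal, matching palatal); /ŋ/ → [ɳ] before /ʈ/ (velar → retroflex, matching retroflex) — only place changes, and always toward the following segment.
No alternation appears in [piɴʁʊ]: there the adjacent consonants already agree in place (/ɴ/ and /ʁ/ are both uvular), so this form is consistent with the same rule.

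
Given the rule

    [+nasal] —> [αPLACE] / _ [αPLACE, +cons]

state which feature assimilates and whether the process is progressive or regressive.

regressive place assimilation

The rule copies the place features (abbreviated [PLACE]) from the environment onto the target, so the assimilating feature is place.
Since the environment is written after the underscore, the trigger follows the target; the direction is regressive.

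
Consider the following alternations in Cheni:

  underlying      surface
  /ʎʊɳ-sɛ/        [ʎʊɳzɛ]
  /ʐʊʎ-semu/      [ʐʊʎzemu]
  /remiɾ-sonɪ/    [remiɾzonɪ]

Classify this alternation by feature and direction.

Underlying /s/ is realised as [z] next to /ɳ/; /ɳ/ itself does not change.
/s/ is voiceless while /ɳ/ is voiced; the output [z] is voiced, matching the trigger — so the feature that spreads is voicing.
Place and manner are unchanged, so the assimilation is partial, not total.
The other alternating forms pattern the same way: /s/ → [z] after /ʎ/ (voiceless → voiced, matching voiced); /s/ → [z] after /ɾ/ (voiceless → voiced, matching voiced) — only voicing changes, and always toward the preceding segment.
Since the segment that changes follows the conditioning segment, the assimilation is progressive.

progressive voicing assimilation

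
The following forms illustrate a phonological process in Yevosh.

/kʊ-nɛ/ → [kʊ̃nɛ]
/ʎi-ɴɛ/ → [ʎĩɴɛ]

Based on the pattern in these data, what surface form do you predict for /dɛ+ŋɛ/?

[dɛ̃ŋɛ]

The data show regressive nasality assimilation (vowel nasalisation): /ʊ/ → [ʊ̃] before /n/; /i/ → [ĩ] before /ɴ/ — a vowel is nasalised by an immediately following nasal consonant.
The vowel /ɛ/ is adjacent to the following nasal /ŋ/, so it acquires [+nasal] and surfaces as [ɛ̃].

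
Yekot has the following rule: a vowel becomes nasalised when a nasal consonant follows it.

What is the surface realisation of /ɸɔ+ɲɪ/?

/ɔ/ sits next to the nasal /ɲ/ and is therefore nasalised to [ɔ̃].

[ɸɔ̃ɲɪ]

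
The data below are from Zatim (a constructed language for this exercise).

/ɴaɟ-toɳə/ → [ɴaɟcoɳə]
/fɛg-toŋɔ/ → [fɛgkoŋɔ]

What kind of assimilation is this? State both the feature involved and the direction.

progressive place assimilation

The segment that alternates is /t/, which surfaces as [c] when adjacent to /ɟ/.
The change alveolar → palatal matches the place of the preceding /ɟ/, identifying this as place assimilation.
Manner and voice are unchanged, so the assimilation is partial, not total.
The other alternating form patterns the same way: /t/ → [k] after /g/ (alveolar → velar, matching velar) — only place changes, and always toward the preceding segment.
Since the segment that changes follows the conditioning segment, the assimilation is progressive.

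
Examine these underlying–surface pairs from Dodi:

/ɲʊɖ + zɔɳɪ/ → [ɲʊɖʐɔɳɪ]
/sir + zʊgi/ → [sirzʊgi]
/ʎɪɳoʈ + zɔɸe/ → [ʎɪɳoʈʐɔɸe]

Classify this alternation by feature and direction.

Underlying /z/ is realised as [ʐ] next to /ɖ/; /ɖ/ itself does not change.
/z/ is alveolar while /ɖ/ is retroflex; the output [ʐ] is retroflex, matching the trigger — so the feature that spreads is place.
Manner and voice are unchanged, so the assimilation is partial, not total.
The same holds elsewhere in the data: /z/ → [ʐ] after /ʈ/ (alveolar → retroflex, matching retroflex) — only place changes, and always toward the preceding segment.
No alternation appears in [sirzʊgi]: there the adjacent consonants already agree in place (/z/ and /r/ are both alveolar), so this form is consistent with the same rule.
Since the segment that changes follows the conditioning segment, the assimilation is progressive.

progressive place assimilation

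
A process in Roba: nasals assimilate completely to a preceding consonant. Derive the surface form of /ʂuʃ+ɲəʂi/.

/ɲ/ is the segment targeted by the rule; it sits immediately after /ʃ/, so it assimilates completely and surfaces as [ʃ].

[ʂuʃʃəʂi]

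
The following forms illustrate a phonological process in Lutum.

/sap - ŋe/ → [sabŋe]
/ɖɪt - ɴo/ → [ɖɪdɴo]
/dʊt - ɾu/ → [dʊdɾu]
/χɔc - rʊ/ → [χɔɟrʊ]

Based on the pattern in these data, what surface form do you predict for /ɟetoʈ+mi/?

[ɟetoɖmi]

The data show regressive voicing assimilation: /p/ → [b] before /ŋ/; /t/ → [d] before /ɴ/; /t/ → [d] before /ɾ/; /c/ → [ɟ] before /r/. In each pair only voicing changes, matching the following consonant, while place and manner stay constant.
The rule targets /ʈ/ (voiceless retroflex stop), which sits before the trigger /m/ (voiced).
The voiced retroflex stop is [ɖ], so /ʈ/ → [ɖ].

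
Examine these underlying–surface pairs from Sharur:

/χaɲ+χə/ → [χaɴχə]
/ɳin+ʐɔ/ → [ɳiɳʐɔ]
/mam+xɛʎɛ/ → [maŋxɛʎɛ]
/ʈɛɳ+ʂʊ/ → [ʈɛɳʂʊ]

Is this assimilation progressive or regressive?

regressive

The segment that alternates is /ɲ/, which surfaces as [ɴ] when adjacent to /χ/.
The change palatal → uvular matches the place of the following /χ/, identifying this as place assimilation.
Checking the remaining alternations: /n/ → [ɳ] before /ʐ/ (alveolar → retroflex, matching retroflex); /m/ → [ŋ] before /x/ (bilabial → velar, matching velar) — only place changes, and always toward the following segment.
No alternation appears in [ʈɛɳʂʊ]: there the adjacent consonants already agree in place (/ɳ/ and /ʂ/ are both retroflex), so this form is consistent with the same rule.
Since the segment that changes precedes the conditioning segment, the assimilation is regressive.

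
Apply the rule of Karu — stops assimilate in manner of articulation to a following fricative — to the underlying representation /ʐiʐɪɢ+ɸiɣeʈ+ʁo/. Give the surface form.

/ɢ/ is a voiced uvular stop. The following trigger /ɸ/ is a fricative, so /ɢ/ must become a fricative as well.
Changing only its manner to fricative gives [ʁ] — the voiced uvular fricative.
At the second juncture, /ʈ/ likewise becomes [ʂ] adjacent to /ʁ/.

[ʐiʐɪʁɸiɣeʂʁo]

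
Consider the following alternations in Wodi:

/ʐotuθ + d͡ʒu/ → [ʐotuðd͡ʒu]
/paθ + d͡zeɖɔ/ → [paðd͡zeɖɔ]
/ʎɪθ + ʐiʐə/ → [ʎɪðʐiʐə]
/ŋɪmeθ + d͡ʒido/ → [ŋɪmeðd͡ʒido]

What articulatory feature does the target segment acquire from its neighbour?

voicing

Underlying /θ/ is realised as [ð] next to /d͡ʒ/; /d͡ʒ/ itself does not change.
/θ/ is voiceless while /d͡ʒ/ is voiced; the output [ð] is voiced, matching the trigger — so the feature that spreads is voicing.
Checking the remaining alternations: /θ/ → [ð] before /d͡z/ (voiceless → voiced, matching voiced); /θ/ → [ð] before /ʐ/ (voiceless → voiced, matching voiced) — only voicing changes, and always toward the following segment.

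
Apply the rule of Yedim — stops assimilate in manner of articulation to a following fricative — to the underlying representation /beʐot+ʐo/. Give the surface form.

[beʐosʐo]

The rule targets /t/ (voiceless alveolar stop), which sits before the trigger /ʐ/ (fricative).
Changing only its manner to fricative gives [s] — the voiceless alveolar fricative.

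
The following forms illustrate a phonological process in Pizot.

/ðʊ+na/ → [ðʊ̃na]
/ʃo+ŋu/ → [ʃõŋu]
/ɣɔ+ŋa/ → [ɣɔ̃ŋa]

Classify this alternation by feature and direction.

The vowel /ʊ/ surfaces as nasalised [ʊ̃] next to the following nasal /n/ — it has acquired the [+nasal] feature of its neighbour.
Likewise in the remaining data: /o/ → [õ] before /ŋ/; /ɔ/ → [ɔ̃] before /ŋ/ — each time a vowel is nasalised next to a following nasal.
Because the conditioning nasal is to the right of the vowel that changes, the process is regressive (anticipatory).

regressive nasality assimilation (vowel nasalisation)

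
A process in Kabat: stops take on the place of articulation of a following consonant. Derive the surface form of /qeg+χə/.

/g/ is a voiced velar stop. The following trigger /χ/ is uvular, so /g/ must become uvular as well.
Changing only its place to uvular gives [ɢ] — the voiced uvular stop.

[qeɢχə]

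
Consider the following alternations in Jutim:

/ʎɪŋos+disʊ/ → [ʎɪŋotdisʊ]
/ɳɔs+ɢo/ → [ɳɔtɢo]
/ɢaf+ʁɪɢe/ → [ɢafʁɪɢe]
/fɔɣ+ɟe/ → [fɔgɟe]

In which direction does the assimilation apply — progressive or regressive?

regressive

Comparing underlying and surface forms, /s/ → [t] is the alternation; the neighbouring /d/ is constant.
The change fricative → stop matches the manner of the following /d/, identifying this as manner assimilation.
Checking the remaining alternations: /s/ → [t] before /ɢ/ (fricative → stop, matching a stop); /ɣ/ → [g] before /ɟ/ (fricative → stop, matching a stop) — only manner changes, and always toward the following segment.
Nothing changes in [ɢafʁɪɢe]: there the adjacent consonants already agree in manner (/f/ and /ʁ/ are both fricatives), so this form is consistent with the same rule.
Since the segment that changes precedes the conditioning segment, the assimilation is regressive.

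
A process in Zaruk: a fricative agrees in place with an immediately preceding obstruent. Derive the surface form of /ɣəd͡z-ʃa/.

The rule targets /ʃ/ (voiceless postalveolar fricative), which sits after the trigger /d͡z/ (alveolar).
The voiceless alveolar fricative is [s], so /ʃ/ → [s].

[ɣəd͡zsa]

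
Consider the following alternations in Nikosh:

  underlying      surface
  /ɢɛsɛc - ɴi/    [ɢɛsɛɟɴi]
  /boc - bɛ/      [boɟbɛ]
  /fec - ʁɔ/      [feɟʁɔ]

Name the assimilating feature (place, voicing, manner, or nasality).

The segment that alternates is /c/, which surfaces as [ɟ] when adjacent to /ɴ/.
The change voiceless → voiced matches the voicing of the following /ɴ/, identifying this as voicing assimilation.
The other alternating forms pattern the same way: /c/ → [ɟ] before /b/ (voiceless → voiced, matching voiced); /c/ → [ɟ] before /ʁ/ (voiceless → voiced, matching voiced) — only voicing changes, and always toward the following segment.

voicing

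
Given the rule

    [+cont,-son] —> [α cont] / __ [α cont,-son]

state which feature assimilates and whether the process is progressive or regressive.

The rule copies [cont] (continuancy) from the environment onto the target fricatives; since [±cont] encodes the stop/fricative manner contrast, the assimilating dimension is manner.
The conditioning segment sits to the right of the focus bar, meaning the trigger follows the segment that changes — regressive assimilation.

regressive manner assimilation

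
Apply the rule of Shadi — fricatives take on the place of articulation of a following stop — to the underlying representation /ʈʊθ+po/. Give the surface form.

[ʈʊɸpo]

The rule targets /θ/ (voiceless dental fricative), which sits before the trigger /p/ (bilabial).
A voiceless bilabial fricative is [ɸ], so the surface segment is [ɸ].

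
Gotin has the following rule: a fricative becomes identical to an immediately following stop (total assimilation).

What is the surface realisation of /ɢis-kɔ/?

[ɢikkɔ]

/s/ is the segment targeted by the rule; it sits immediately before /k/, so it assimilates completely and surfaces as [k].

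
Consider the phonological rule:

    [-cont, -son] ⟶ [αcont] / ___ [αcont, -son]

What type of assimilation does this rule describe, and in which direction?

The rule copies [cont] (continuancy) from the environment onto the target stops; since [±cont] encodes the stop/fricative manner contrast, the assimilating dimension is manner.
The conditioning segment sits to the right of the focus bar, meaning the trigger follows the segment that changes — regressive assimilation.

regressive manner assimilation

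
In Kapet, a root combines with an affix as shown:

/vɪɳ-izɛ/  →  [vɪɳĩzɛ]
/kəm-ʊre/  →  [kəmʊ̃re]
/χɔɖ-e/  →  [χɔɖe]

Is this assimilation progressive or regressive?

The vowel /i/ surfaces as nasalised [ĩ] next to the preceding nasal /ɳ/ — it has acquired the [+nasal] feature of its neighbour.
Likewise in the remaining data: /ʊ/ → [ʊ̃] after /m/ — each time a vowel is nasalised next to a preceding nasal.
No change occurs in [χɔɖe] because the vowel at the boundary is adjacent to an oral consonant, not a nasal (/e/ next to /ɖ/).
Because the conditioning nasal is to the left of the vowel that changes, the process is progressive (perseverative).

progressive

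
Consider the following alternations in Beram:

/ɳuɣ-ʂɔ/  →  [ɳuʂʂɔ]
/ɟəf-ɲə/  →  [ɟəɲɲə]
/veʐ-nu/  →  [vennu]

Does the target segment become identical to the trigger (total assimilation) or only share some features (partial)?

total assimilation

Underlying /ɣ/ is realised as [ʂ] next to /ʂ/; /ʂ/ itself does not change.
The output [ʂ] is identical to the trigger /ʂ/ — every feature (place, manner, voicing) has been copied — so this is total assimilation.
The other forms behave the same way: /f/ → [ɲ] before /ɲ/; /ʐ/ → [n] before /n/ — in each case the output is a copy of the following consonant.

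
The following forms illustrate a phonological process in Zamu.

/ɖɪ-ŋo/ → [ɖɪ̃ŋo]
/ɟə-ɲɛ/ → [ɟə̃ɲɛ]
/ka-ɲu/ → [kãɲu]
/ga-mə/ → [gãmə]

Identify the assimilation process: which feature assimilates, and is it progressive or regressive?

regressive nasality assimilation (vowel nasalisation)

The vowel /ɪ/ surfaces as nasalised [ɪ̃] next to the following nasal /ŋ/ — it has acquired the [+nasal] feature of its neighbour.
Likewise in the remaining data: /ə/ → [ə̃] before /ɲ/; /a/ → [ã] before /ɲ/; /a/ → [ã] before /m/ — each time a vowel is nasalised next to a following nasal.
Because the conditioning nasal is to the right of the vowel that changes, the process is regressive (anticipatory).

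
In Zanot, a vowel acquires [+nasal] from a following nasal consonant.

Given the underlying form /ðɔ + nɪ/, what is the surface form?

/ɔ/ sits next to the nasal /n/ and is therefore nasalised to [ɔ̃].

[ðɔ̃nɪ]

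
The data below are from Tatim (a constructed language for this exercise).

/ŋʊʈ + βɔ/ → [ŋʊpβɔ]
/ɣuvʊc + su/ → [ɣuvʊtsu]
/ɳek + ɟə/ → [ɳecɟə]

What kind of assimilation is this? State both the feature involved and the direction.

Comparing underlying and surface forms, /ʈ/ → [p] is the alternation; the neighbouring /β/ is constant.
The change retroflex → bilabial matches the place of the following /β/, identifying this as place assimilation.
Manner and voice are unchanged, so the assimilation is partial, not total.
The other alternating forms pattern the same way: /c/ → [t] before /s/ (palatal → alveolar, matching alveolar); /k/ → [c] before /ɟ/ (velar → palatal, matching palatal) — only place changes, and always toward the following segment.
The trigger is the following segment, so the direction is regressive (anticipatory).

regressive place assimilation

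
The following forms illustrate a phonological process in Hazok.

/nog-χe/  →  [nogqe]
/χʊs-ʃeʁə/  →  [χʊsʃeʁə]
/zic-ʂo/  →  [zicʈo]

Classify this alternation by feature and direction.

progressive manner assimilation

The segment that alternates is /χ/, which surfaces as [q] when adjacent to /g/.
The change fricative → stop matches the manner of the preceding /g/, identifying this as manner assimilation.
Place and voice are unchanged, so the assimilation is partial, not total.
The same holds elsewhere in the data: /ʂ/ → [ʈ] after /c/ (fricative → stop, matching a stop) — only manner changes, and always toward the preceding segment.
No alternation appears in [χʊsʃeʁə]: there the adjacent consonants already agree in manner (/ʃ/ and /s/ are both fricatives), so this form is consistent with the same rule.
The trigger is the preceding segment, so the direction is progressive (perseverative).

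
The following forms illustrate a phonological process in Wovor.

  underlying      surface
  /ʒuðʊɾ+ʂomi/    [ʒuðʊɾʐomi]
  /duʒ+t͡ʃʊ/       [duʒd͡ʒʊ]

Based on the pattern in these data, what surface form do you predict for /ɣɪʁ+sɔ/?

The data show progressive voicing assimilation: /ʂ/ → [ʐ] after /ɾ/; /t͡ʃ/ → [d͡ʒ] after /ʒ/. In each pair only voicing changes, matching the preceding consonant, while place and manner stay constant.
The rule targets /s/ (voiceless alveolar fricative), which sits after the trigger /ʁ/ (voiced).
The voiced alveolar fricative is [z], so /s/ → [z].

[ɣɪʁzɔ]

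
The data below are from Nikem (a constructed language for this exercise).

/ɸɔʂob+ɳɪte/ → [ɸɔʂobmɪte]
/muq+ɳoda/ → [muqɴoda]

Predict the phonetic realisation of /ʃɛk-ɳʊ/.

[ʃɛkŋʊ]

The data show progressive place assimilation: /ɳ/ → [m] after /b/; /ɳ/ → [ɴ] after /q/. In each pair only place changes, matching the preceding consonant, while manner and voice stay constant.
/ɳ/ is a voiced retroflex nasal. The preceding trigger /k/ is velar, so /ɳ/ must become velar as well.
The voiced velar nasal is [ŋ], so /ɳ/ → [ŋ].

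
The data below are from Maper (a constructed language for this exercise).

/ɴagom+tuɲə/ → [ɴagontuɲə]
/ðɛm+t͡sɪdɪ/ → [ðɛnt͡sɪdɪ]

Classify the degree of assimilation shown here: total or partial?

Comparing underlying and surface forms, /m/ → [n] is the alternation; the neighbouring /t/ is constant.
The change bilabial → alveolar matches the place of the following /t/, identifying this as place assimilation.
Manner and voice are unchanged, so the assimilation is partial, not total.
Checking the remaining alternation: /m/ → [n] before /t͡s/ (bilabial → alveolar, matching alveolar) — only place changes, and always toward the following segment.

partial assimilation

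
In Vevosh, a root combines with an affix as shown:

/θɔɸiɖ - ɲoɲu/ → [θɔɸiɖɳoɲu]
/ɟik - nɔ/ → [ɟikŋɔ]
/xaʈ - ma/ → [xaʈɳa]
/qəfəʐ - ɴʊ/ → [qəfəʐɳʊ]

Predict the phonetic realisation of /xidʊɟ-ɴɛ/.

The data show progressive place assimilation: /ɲ/ → [ɳ] after /ɖ/; /n/ → [ŋ] after /k/; /m/ → [ɳ] after /ʈ/; /ɴ/ → [ɳ] after /ʐ/. In each pair only place changes, matching the preceding consonant, while manner and voice stay constant.
/ɴ/ is a voiced uvular nasal. The preceding trigger /ɟ/ is palatal, so /ɴ/ must become palatal as well.
The voiced palatal nasal is [ɲ], so /ɴ/ → [ɲ].

[xidʊɟɲɛ]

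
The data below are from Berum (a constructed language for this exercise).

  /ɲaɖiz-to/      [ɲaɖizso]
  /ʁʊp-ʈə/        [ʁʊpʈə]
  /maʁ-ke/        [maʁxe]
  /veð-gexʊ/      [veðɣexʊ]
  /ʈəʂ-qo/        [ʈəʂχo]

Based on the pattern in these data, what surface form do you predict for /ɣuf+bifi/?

The data show progressive manner assimilation: /t/ → [s] after /z/; /k/ → [x] after /ʁ/; /g/ → [ɣ] after /ð/; /q/ → [χ] after /ʂ/. In each pair only manner changes, matching the preceding consonant, while place and voice stay constant.
No alternation appears in [ʁʊpʈə]: there the adjacent consonants already agree in manner (/ʈ/ and /p/ are both stops), so this form is consistent with the same rule.
/b/ is a voiced bilabial stop. The preceding trigger /f/ is a fricative, so /b/ must become a fricative as well.
The voiced bilabial fricative is [β], so /b/ → [β].

[ɣufβifi]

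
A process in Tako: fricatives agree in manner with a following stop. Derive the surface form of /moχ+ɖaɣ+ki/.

[moqɖagki]

/χ/ is a voiceless uvular fricative. The following trigger /ɖ/ is a stop, so /χ/ must become a stop as well.
Changing only its manner to stop gives [q] — the voiceless uvular stop.
At the second juncture, /ɣ/ likewise becomes [g] adjacent to /k/.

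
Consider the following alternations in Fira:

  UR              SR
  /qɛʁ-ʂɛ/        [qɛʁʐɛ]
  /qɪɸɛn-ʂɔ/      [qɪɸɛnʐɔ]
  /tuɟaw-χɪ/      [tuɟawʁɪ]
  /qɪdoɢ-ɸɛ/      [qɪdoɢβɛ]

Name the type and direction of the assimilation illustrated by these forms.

progressive voicing assimilation

The segment that alternates is /ʂ/, which surfaces as [ʐ] when adjacent to /ʁ/.
/ʂ/ is voiceless while /ʁ/ is voiced; the output [ʐ] is voiced, matching the trigger — so the feature that spreads is voicing.
Place and manner are unchanged, so the assimilation is partial, not total.
Checking the remaining alternations: /ʂ/ → [ʐ] after /n/ (voiceless → voiced, matching voiced); /χ/ → [ʁ] after /w/ (voiceless → voiced, matching voiced); /ɸ/ → [β] after /ɢ/ (voiceless → voiced, matching voiced) — only voicing changes, and always toward the preceding segment.
The trigger is the preceding segment, so the direction is progressive (perseverative).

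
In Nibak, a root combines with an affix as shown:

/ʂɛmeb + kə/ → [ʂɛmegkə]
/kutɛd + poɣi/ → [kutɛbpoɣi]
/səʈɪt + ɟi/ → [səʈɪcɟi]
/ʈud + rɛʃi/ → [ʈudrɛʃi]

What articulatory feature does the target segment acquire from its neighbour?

place

The segment that alternates is /b/, which surfaces as [g] when adjacent to /k/.
/b/ is bilabial while /k/ is velar; the output [g] is velar, matching the trigger — so the feature that spreads is place.
The same holds elsewhere in the data: /d/ → [b] before /p/ (alveolar → bilabial, matching bilabial); /t/ → [c] before /ɟ/ (alveolar → palatal, matching palatal) — only place changes, and always toward the following segment.
Nothing changes in [ʈudrɛʃi]: there the adjacent consonants already agree in place (/d/ and /r/ are both alveolar), so this form is consistent with the same rule.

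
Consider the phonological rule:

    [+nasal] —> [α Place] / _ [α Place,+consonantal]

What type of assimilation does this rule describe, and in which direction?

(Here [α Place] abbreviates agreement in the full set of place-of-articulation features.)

The rule copies the place features (abbreviated [Place]) from the environment onto the target, so the assimilating feature is place.
The conditioning segment sits to the right of the focus bar, meaning the trigger follows the segment that changes — regressive assimilation.

regressive place assimilation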